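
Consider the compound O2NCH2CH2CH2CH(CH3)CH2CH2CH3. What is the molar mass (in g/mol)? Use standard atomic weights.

Element totals:
  C: 8
  H: 17
  N: 1
  O: 2
Molecular formula: C8H17NO2.
  M = 8(12.011) + 17(1.008) + 14.007 + 2(15.999)
    = 96.088 + 17.136 + 14.007 + 31.998 = 159.229

159.23 g/mol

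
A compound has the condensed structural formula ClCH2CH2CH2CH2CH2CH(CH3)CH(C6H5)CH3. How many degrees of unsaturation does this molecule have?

Element totals:
  C: 15
  H: 23
  Cl: 1
Molecular formula: C15H23Cl.
DoU = (2C + 2 + N − H − X) / 2 = (2·15 + 2 + 0 − 23 − 1) / 2 = 4.

4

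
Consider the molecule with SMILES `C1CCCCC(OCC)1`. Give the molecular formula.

C8H16O

Atom tally by fragment:
  cyclohexane ring core → C:6 H:12
  (− 1 ring H displaced by substituents)
  + OC2H5 → C:2 H:5 O:1
Element totals:
  C: 8
  H: 16
  O: 1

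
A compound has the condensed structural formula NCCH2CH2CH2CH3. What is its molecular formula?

Atom tally by fragment:
  NCCH2 → C:2 H:2 N:1
  CH2 → C:1 H:2
  CH2 → C:1 H:2
  CH3 → C:1 H:3
Element totals:
  C: 5
  H: 9
  N: 1

C5H9N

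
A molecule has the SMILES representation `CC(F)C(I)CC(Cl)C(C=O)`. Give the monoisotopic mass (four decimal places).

Atom tally by fragment:
  CH3 → C:1 H:3
  CH(F) → C:1 H:1 F:1
  CH(I) → C:1 H:1 I:1
  CH2 → C:1 H:2
  CH(Cl) → C:1 H:1 Cl:1
  CH2CHO → C:2 H:3 O:1
Element totals:
  C: 7
  H: 11
  Cl: 1
  F: 1
  I: 1
  O: 1
Molecular formula: C7H11ClFIO.
  M = 7(12.0) + 11(1.007825) + 34.968853 + 18.998403 + 126.904472 + 15.994915
    = 84.000000 + 11.086075 + 34.968853 + 18.998403 + 126.904472 + 15.994915 = 291.952718

291.9527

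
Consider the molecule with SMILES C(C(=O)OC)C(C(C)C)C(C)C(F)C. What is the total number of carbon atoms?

11

Atom tally by fragment:
  CH3OOCCH2 → C:3 H:5 O:2
  CH(CH(CH3)2) → C:4 H:8
  CH(CH3) → C:2 H:4
  CH(F) → C:1 H:1 F:1
  CH3 → C:1 H:3
Element totals:
  C: 11
  H: 21
  F: 1
  O: 2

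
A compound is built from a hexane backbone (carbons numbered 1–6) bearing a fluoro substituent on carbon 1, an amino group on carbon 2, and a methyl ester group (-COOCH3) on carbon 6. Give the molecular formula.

C8H16FNO2

Atom tally by fragment:
  FCH2 → C:1 H:2 F:1
  CH(NH2) → C:1 H:3 N:1
  CH2 → C:1 H:2
  CH2 → C:1 H:2
  CH2 → C:1 H:2
  CH2COOCH3 → C:3 H:5 O:2
Element totals:
  C: 8
  H: 16
  F: 1
  N: 1
  O: 2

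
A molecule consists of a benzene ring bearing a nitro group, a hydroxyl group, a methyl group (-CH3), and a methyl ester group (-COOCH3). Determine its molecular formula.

Atom tally by fragment:
  benzene ring core → C:6 H:6
  (− 4 ring H displaced by substituents)
  + NO2 → N:1 O:2
  + OH → O:1 H:1
  + CH3 → C:1 H:3
  + COOCH3 → C:2 H:3 O:2
Element totals:
  C: 9
  H: 9
  N: 1
  O: 5

C9H9NO5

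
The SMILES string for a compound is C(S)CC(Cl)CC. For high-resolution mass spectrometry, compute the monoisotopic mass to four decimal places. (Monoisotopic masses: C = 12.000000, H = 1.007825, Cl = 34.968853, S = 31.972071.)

138.0270

Atom tally by fragment:
  HSCH2 → C:1 H:3 S:1
  CH2 → C:1 H:2
  CH(Cl) → C:1 H:1 Cl:1
  CH2 → C:1 H:2
  CH3 → C:1 H:3
Element totals:
  C: 5
  H: 11
  Cl: 1
  S: 1
Molecular formula: C5H11ClS.
  M = 5(12.0) + 11(1.007825) + 34.968853 + 31.972071
    = 60.000000 + 11.086075 + 34.968853 + 31.972071 = 138.026999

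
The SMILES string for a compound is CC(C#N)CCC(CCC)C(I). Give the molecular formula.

C10H18IN

Atom tally by fragment:
  CH3 → C:1 H:3
  CH(CN) → C:2 H:1 N:1
  CH2 → C:1 H:2
  CH2 → C:1 H:2
  CH(CH2CH2CH3) → C:4 H:8
  CH2I → C:1 H:2 I:1
Element totals:
  C: 10
  H: 18
  I: 1
  N: 1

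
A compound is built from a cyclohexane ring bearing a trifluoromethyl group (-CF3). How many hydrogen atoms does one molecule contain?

11

Atom tally by fragment:
  cyclohexane ring core → C:6 H:12
  (− 1 ring H displaced by substituents)
  + CF3 → C:1 F:3
Element totals:
  C: 7
  H: 11
  F: 3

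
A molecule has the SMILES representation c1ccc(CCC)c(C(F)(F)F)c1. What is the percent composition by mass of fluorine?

30.29%

Atom tally by fragment:
  benzene ring core → C:6 H:6
  (− 2 ring H displaced by substituents)
  + CH2CH2CH3 → C:3 H:7
  + CF3 → C:1 F:3
Element totals:
  C: 10
  H: 11
  F: 3
Molecular formula: C10H11F3.
Molar mass = 188.192 g/mol.
Mass from F: 3 × 18.998 = 56.994 g/mol.
%F = 56.994 / 188.192 × 100 = 30.29%.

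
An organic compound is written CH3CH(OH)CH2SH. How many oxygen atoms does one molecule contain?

1

Element totals:
  C: 3
  H: 8
  O: 1
  S: 1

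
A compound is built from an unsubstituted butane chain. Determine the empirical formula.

C2H5

Atom tally by fragment:
  CH3 → C:1 H:3
  CH2 → C:1 H:2
  CH2 → C:1 H:2
  CH3 → C:1 H:3
Element totals:
  C: 4
  H: 10
Molecular formula: C4H10.
gcd of subscripts = 2; dividing each by 2:
  C: 4/2 = 2
  H: 10/2 = 5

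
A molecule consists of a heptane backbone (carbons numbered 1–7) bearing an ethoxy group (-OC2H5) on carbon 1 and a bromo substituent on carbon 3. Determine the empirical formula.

Atom tally by fragment:
  C2H5OCH2 → C:3 H:7 O:1
  CH2 → C:1 H:2
  CH(Br) → C:1 H:1 Br:1
  CH2 → C:1 H:2
  CH2 → C:1 H:2
  CH2 → C:1 H:2
  CH3 → C:1 H:3
Element totals:
  C: 9
  H: 19
  Br: 1
  O: 1
Molecular formula: C9H19BrO.
gcd of subscripts (1, 9, 19, 1) = 1, so the empirical formula equals the molecular formula.

C9H19BrO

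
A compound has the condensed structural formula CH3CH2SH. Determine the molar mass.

Atom tally by fragment:
  CH3 → C:1 H:3
  CH2SH → C:1 H:3 S:1
Element totals:
  C: 2
  H: 6
  S: 1
Molecular formula: C2H6S.
  M = 2(12.011) + 6(1.008) + 32.06
    = 24.022 + 6.048 + 32.060 = 62.130

62.13 g/mol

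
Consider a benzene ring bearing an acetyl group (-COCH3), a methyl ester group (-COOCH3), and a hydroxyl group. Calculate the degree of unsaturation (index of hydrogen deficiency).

Atom tally by fragment:
  benzene ring core → C:6 H:6
  (− 3 ring H displaced by substituents)
  + COCH3 → C:2 H:3 O:1
  + COOCH3 → C:2 H:3 O:2
  + OH → O:1 H:1
Element totals:
  C: 10
  H: 10
  O: 4
Molecular formula: C10H10O4.
DoU = (2C + 2 + N − H − X) / 2 = (2·10 + 2 + 0 − 10 − 0) / 2 = 6.

6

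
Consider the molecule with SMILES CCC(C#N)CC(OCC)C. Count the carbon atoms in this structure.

9

Atom tally by fragment:
  CH3 → C:1 H:3
  CH2 → C:1 H:2
  CH(CN) → C:2 H:1 N:1
  CH2 → C:1 H:2
  CH(OC2H5) → C:3 H:6 O:1
  CH3 → C:1 H:3
Element totals:
  C: 9
  H: 17
  N: 1
  O: 1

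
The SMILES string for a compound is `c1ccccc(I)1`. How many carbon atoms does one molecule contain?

6

Atom tally by fragment:
  benzene ring core → C:6 H:6
  (− 1 ring H displaced by substituents)
  + I → I:1
Element totals:
  C: 6
  H: 5
  I: 1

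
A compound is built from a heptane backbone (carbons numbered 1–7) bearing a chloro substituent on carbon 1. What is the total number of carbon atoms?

7

Atom tally by fragment:
  ClCH2 → C:1 H:2 Cl:1
  CH2 → C:1 H:2
  CH2 → C:1 H:2
  CH2 → C:1 H:2
  CH2 → C:1 H:2
  CH2 → C:1 H:2
  CH3 → C:1 H:3
Element totals:
  C: 7
  H: 15
  Cl: 1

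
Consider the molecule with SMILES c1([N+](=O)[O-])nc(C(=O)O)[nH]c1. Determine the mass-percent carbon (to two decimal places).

30.58%

Atom tally by fragment:
  imidazole ring core → C:3 H:4 N:2
  (− 2 ring H displaced by substituents)
  + NO2 → N:1 O:2
  + COOH → C:1 H:1 O:2
Element totals:
  C: 4
  H: 3
  N: 3
  O: 4
Molecular formula: C4H3N3O4.
Molar mass = 157.085 g/mol.
Mass from C: 4 × 12.011 = 48.044 g/mol.
%C = 48.044 / 157.085 × 100 = 30.58%.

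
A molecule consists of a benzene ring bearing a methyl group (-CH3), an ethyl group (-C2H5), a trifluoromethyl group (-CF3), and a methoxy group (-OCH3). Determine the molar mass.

Atom tally by fragment:
  benzene ring core → C:6 H:6
  (− 4 ring H displaced by substituents)
  + CH3 → C:1 H:3
  + C2H5 → C:2 H:5
  + CF3 → C:1 F:3
  + OCH3 → C:1 H:3 O:1
Element totals:
  C: 11
  H: 13
  F: 3
  O: 1
Molecular formula: C11H13F3O.
  M = 11(12.011) + 13(1.008) + 3(18.998) + 15.999
    = 132.121 + 13.104 + 56.994 + 15.999 = 218.218

218.22 g/mol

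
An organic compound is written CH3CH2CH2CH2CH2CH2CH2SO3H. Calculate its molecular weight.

180.26 g/mol

Element totals:
  C: 7
  H: 16
  O: 3
  S: 1
Molecular formula: C7H16O3S.
  M = 7(12.011) + 16(1.008) + 3(15.999) + 32.06
    = 84.077 + 16.128 + 47.997 + 32.060 = 180.262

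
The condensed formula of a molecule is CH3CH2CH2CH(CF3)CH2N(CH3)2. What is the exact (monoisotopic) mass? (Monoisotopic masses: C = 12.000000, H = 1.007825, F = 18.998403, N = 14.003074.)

Element totals:
  C: 8
  H: 16
  F: 3
  N: 1
Molecular formula: C8H16F3N.
  M = 8(12.0) + 16(1.007825) + 3(18.998403) + 14.003074
    = 96.000000 + 16.125200 + 56.995209 + 14.003074 = 183.123483

183.1235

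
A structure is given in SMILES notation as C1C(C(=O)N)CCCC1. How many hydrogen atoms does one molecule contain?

Atom tally by fragment:
  cyclohexane ring core → C:6 H:12
  (− 1 ring H displaced by substituents)
  + CONH2 → C:1 H:2 O:1 N:1
Element totals:
  C: 7
  H: 13
  N: 1
  O: 1

13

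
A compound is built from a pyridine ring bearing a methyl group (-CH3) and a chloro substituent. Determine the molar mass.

127.57 g/mol

Atom tally by fragment:
  pyridine ring core → C:5 H:5 N:1
  (− 2 ring H displaced by substituents)
  + CH3 → C:1 H:3
  + Cl → Cl:1
Element totals:
  C: 6
  H: 6
  Cl: 1
  N: 1
Molecular formula: C6H6ClN.
  M = 6(12.011) + 6(1.008) + 35.45 + 14.007
    = 72.066 + 6.048 + 35.450 + 14.007 = 127.571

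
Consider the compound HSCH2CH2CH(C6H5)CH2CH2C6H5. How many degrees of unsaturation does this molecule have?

8

Element totals:
  C: 17
  H: 20
  S: 1
Molecular formula: C17H20S.
DoU = (2C + 2 + N − H − X) / 2 = (2·17 + 2 + 0 − 20 − 0) / 2 = 8.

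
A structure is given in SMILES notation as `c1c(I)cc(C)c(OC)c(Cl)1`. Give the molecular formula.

C8H8ClIO

Atom tally by fragment:
  benzene ring core → C:6 H:6
  (− 4 ring H displaced by substituents)
  + I → I:1
  + CH3 → C:1 H:3
  + OCH3 → C:1 H:3 O:1
  + Cl → Cl:1
Element totals:
  C: 8
  H: 8
  Cl: 1
  I: 1
  O: 1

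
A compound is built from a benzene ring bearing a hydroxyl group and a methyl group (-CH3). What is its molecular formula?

C7H8O

Atom tally by fragment:
  benzene ring core → C:6 H:6
  (− 2 ring H displaced by substituents)
  + OH → O:1 H:1
  + CH3 → C:1 H:3
Element totals:
  C: 7
  H: 8
  O: 1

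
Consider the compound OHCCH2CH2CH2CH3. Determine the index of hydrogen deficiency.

Atom tally by fragment:
  OHCCH2 → C:2 H:3 O:1
  CH2 → C:1 H:2
  CH2 → C:1 H:2
  CH3 → C:1 H:3
Element totals:
  C: 5
  H: 10
  O: 1
Molecular formula: C5H10O.
DoU = (2C + 2 + N − H − X) / 2 = (2·5 + 2 + 0 − 10 − 0) / 2 = 1.

1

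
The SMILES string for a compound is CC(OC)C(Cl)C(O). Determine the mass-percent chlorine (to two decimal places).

Atom tally by fragment:
  CH3 → C:1 H:3
  CH(OCH3) → C:2 H:4 O:1
  CH(Cl) → C:1 H:1 Cl:1
  CH2OH → C:1 H:3 O:1
Element totals:
  C: 5
  H: 11
  Cl: 1
  O: 2
Molecular formula: C5H11ClO2.
Molar mass = 138.591 g/mol.
Mass from Cl: 1 × 35.45 = 35.450 g/mol.
%Cl = 35.450 / 138.591 × 100 = 25.58%.

25.58%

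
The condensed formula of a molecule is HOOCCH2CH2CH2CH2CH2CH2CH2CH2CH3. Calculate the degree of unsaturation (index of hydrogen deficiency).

Atom tally by fragment:
  HOOCCH2 → C:2 H:3 O:2
  CH2 → C:1 H:2
  CH2 → C:1 H:2
  CH2 → C:1 H:2
  CH2 → C:1 H:2
  CH2 → C:1 H:2
  CH2 → C:1 H:2
  CH2 → C:1 H:2
  CH3 → C:1 H:3
Element totals:
  C: 10
  H: 20
  O: 2
Molecular formula: C10H20O2.
DoU = (2C + 2 + N − H − X) / 2 = (2·10 + 2 + 0 − 20 − 0) / 2 = 1.

1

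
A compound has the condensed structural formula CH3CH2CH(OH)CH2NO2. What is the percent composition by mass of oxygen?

Atom tally by fragment:
  CH3 → C:1 H:3
  CH2 → C:1 H:2
  CH(OH) → C:1 H:2 O:1
  CH2NO2 → C:1 H:2 N:1 O:2
Element totals:
  C: 4
  H: 9
  N: 1
  O: 3
Molecular formula: C4H9NO3.
Molar mass = 119.120 g/mol.
Mass from O: 3 × 15.999 = 47.997 g/mol.
%O = 47.997 / 119.120 × 100 = 40.29%.

40.29%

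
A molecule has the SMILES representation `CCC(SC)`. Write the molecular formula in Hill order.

C4H10S

Atom tally by fragment:
  CH3 → C:1 H:3
  CH2 → C:1 H:2
  CH2SCH3 → C:2 H:5 S:1
Element totals:
  C: 4
  H: 10
  S: 1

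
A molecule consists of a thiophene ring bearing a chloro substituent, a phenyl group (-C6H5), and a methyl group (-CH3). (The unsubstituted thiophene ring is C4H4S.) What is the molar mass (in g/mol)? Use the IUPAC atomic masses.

208.70 g/mol

Atom tally by fragment:
  thiophene ring core → C:4 H:4 S:1
  (− 3 ring H displaced by substituents)
  + Cl → Cl:1
  + C6H5 → C:6 H:5
  + CH3 → C:1 H:3
Element totals:
  C: 11
  H: 9
  Cl: 1
  S: 1
Molecular formula: C11H9ClS.
  M = 11(12.011) + 9(1.008) + 35.45 + 32.06
    = 132.121 + 9.072 + 35.450 + 32.060 = 208.703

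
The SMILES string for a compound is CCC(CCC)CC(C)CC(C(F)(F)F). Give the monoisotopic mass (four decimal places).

Atom tally by fragment:
  CH3 → C:1 H:3
  CH2 → C:1 H:2
  CH(CH2CH2CH3) → C:4 H:8
  CH2 → C:1 H:2
  CH(CH3) → C:2 H:4
  CH2 → C:1 H:2
  CH2CF3 → C:2 H:2 F:3
Element totals:
  C: 12
  H: 23
  F: 3
Molecular formula: C12H23F3.
  M = 12(12.0) + 23(1.007825) + 3(18.998403)
    = 144.000000 + 23.179975 + 56.995209 = 224.175184

224.1752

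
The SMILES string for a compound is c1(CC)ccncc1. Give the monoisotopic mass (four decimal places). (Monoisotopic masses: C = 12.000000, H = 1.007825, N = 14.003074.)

Atom tally by fragment:
  pyridine ring core → C:5 H:5 N:1
  (− 1 ring H displaced by substituents)
  + C2H5 → C:2 H:5
Element totals:
  C: 7
  H: 9
  N: 1
Molecular formula: C7H9N.
  M = 7(12.0) + 9(1.007825) + 14.003074
    = 84.000000 + 9.070425 + 14.003074 = 107.073499

107.0735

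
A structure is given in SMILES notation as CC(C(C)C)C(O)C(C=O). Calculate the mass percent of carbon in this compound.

66.63%

Atom tally by fragment:
  CH3 → C:1 H:3
  CH(CH(CH3)2) → C:4 H:8
  CH(OH) → C:1 H:2 O:1
  CH2CHO → C:2 H:3 O:1
Element totals:
  C: 8
  H: 16
  O: 2
Molecular formula: C8H16O2.
Molar mass = 144.214 g/mol.
Mass from C: 8 × 12.011 = 96.088 g/mol.
%C = 96.088 / 144.214 × 100 = 66.63%.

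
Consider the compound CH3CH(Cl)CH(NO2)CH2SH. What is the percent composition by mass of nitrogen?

Element totals:
  C: 4
  H: 8
  Cl: 1
  N: 1
  O: 2
  S: 1
Molecular formula: C4H8ClNO2S.
Molar mass = 169.623 g/mol.
Mass from N: 1 × 14.007 = 14.007 g/mol.
%N = 14.007 / 169.623 × 100 = 8.26%.

8.26%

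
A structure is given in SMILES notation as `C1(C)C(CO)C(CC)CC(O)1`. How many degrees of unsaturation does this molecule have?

Atom tally by fragment:
  cyclopentane ring core → C:5 H:10
  (− 4 ring H displaced by substituents)
  + CH3 → C:1 H:3
  + CH2OH → C:1 H:3 O:1
  + C2H5 → C:2 H:5
  + OH → O:1 H:1
Element totals:
  C: 9
  H: 18
  O: 2
Molecular formula: C9H18O2.
DoU = (2C + 2 + N − H − X) / 2 = (2·9 + 2 + 0 − 18 − 0) / 2 = 1.

1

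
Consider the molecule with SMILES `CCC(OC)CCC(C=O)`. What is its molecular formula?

Atom tally by fragment:
  CH3 → C:1 H:3
  CH2 → C:1 H:2
  CH(OCH3) → C:2 H:4 O:1
  CH2 → C:1 H:2
  CH2 → C:1 H:2
  CH2CHO → C:2 H:3 O:1
Element totals:
  C: 8
  H: 16
  O: 2

C8H16O2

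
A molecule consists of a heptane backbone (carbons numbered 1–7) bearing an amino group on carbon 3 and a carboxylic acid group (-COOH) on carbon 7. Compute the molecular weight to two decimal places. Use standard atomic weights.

Atom tally by fragment:
  CH3 → C:1 H:3
  CH2 → C:1 H:2
  CH(NH2) → C:1 H:3 N:1
  CH2 → C:1 H:2
  CH2 → C:1 H:2
  CH2 → C:1 H:2
  CH2COOH → C:2 H:3 O:2
Element totals:
  C: 8
  H: 17
  N: 1
  O: 2
Molecular formula: C8H17NO2.
  M = 8(12.011) + 17(1.008) + 14.007 + 2(15.999)
    = 96.088 + 17.136 + 14.007 + 31.998 = 159.229

159.23 g/mol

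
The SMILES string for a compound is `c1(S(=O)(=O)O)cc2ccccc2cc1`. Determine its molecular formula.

Atom tally by fragment:
  naphthalene ring system core → C:10 H:8
  (− 1 ring H displaced by substituents)
  + SO3H → S:1 O:3 H:1
Element totals:
  C: 10
  H: 8
  O: 3
  S: 1

C10H8O3S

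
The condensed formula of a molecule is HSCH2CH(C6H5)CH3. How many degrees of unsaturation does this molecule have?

4

Element totals:
  C: 9
  H: 12
  S: 1
Molecular formula: C9H12S.
DoU = (2C + 2 + N − H − X) / 2 = (2·9 + 2 + 0 − 12 − 0) / 2 = 4.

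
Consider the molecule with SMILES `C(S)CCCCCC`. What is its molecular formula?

C7H16S

Atom tally by fragment:
  HSCH2 → C:1 H:3 S:1
  CH2 → C:1 H:2
  CH2 → C:1 H:2
  CH2 → C:1 H:2
  CH2 → C:1 H:2
  CH2 → C:1 H:2
  CH3 → C:1 H:3
Element totals:
  C: 7
  H: 16
  S: 1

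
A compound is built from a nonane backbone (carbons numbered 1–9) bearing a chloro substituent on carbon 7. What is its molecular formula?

C9H19Cl

Atom tally by fragment:
  CH3 → C:1 H:3
  CH2 → C:1 H:2
  CH2 → C:1 H:2
  CH2 → C:1 H:2
  CH2 → C:1 H:2
  CH2 → C:1 H:2
  CH(Cl) → C:1 H:1 Cl:1
  CH2 → C:1 H:2
  CH3 → C:1 H:3
Element totals:
  C: 9
  H: 19
  Cl: 1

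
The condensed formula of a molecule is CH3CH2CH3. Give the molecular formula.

Atom tally by fragment:
  CH3 → C:1 H:3
  CH2 → C:1 H:2
  CH3 → C:1 H:3
Element totals:
  C: 3
  H: 8

C3H8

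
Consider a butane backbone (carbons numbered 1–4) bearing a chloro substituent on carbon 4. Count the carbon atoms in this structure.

Atom tally by fragment:
  CH3 → C:1 H:3
  CH2 → C:1 H:2
  CH2 → C:1 H:2
  CH2Cl → C:1 H:2 Cl:1
Element totals:
  C: 4
  H: 9
  Cl: 1

4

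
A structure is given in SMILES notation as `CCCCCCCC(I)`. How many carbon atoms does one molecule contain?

Atom tally by fragment:
  CH3 → C:1 H:3
  CH2 → C:1 H:2
  CH2 → C:1 H:2
  CH2 → C:1 H:2
  CH2 → C:1 H:2
  CH2 → C:1 H:2
  CH2 → C:1 H:2
  CH2I → C:1 H:2 I:1
Element totals:
  C: 8
  H: 17
  I: 1

8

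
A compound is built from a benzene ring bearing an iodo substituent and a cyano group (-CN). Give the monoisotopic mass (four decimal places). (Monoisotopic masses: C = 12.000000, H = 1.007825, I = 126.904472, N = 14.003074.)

228.9388

Atom tally by fragment:
  benzene ring core → C:6 H:6
  (− 2 ring H displaced by substituents)
  + I → I:1
  + CN → C:1 N:1
Element totals:
  C: 7
  H: 4
  I: 1
  N: 1
Molecular formula: C7H4IN.
  M = 7(12.0) + 4(1.007825) + 126.904472 + 14.003074
    = 84.000000 + 4.031300 + 126.904472 + 14.003074 = 228.938846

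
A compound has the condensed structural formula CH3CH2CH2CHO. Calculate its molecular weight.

Atom tally by fragment:
  CH3 → C:1 H:3
  CH2 → C:1 H:2
  CH2CHO → C:2 H:3 O:1
Element totals:
  C: 4
  H: 8
  O: 1
Molecular formula: C4H8O.
  M = 4(12.011) + 8(1.008) + 15.999
    = 48.044 + 8.064 + 15.999 = 72.107

72.11 g/mol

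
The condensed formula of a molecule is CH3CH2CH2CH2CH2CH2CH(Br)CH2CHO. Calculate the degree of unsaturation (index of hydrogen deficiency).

1

Atom tally by fragment:
  CH3 → C:1 H:3
  CH2 → C:1 H:2
  CH2 → C:1 H:2
  CH2 → C:1 H:2
  CH2 → C:1 H:2
  CH2 → C:1 H:2
  CH(Br) → C:1 H:1 Br:1
  CH2CHO → C:2 H:3 O:1
Element totals:
  C: 9
  H: 17
  Br: 1
  O: 1
Molecular formula: C9H17BrO.
DoU = (2C + 2 + N − H − X) / 2 = (2·9 + 2 + 0 − 17 − 1) / 2 = 1.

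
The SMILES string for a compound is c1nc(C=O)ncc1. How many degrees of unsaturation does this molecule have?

Atom tally by fragment:
  pyrimidine ring core → C:4 H:4 N:2
  (− 1 ring H displaced by substituents)
  + CHO → C:1 H:1 O:1
Element totals:
  C: 5
  H: 4
  N: 2
  O: 1
Molecular formula: C5H4N2O.
DoU = (2C + 2 + N − H − X) / 2 = (2·5 + 2 + 2 − 4 − 0) / 2 = 5.

5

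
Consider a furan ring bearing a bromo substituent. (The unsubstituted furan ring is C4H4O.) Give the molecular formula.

C4H3BrO

Atom tally by fragment:
  furan ring core → C:4 H:4 O:1
  (− 1 ring H displaced by substituents)
  + Br → Br:1
Element totals:
  C: 4
  H: 3
  Br: 1
  O: 1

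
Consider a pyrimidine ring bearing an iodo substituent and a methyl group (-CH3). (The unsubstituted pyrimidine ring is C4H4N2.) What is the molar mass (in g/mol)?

Atom tally by fragment:
  pyrimidine ring core → C:4 H:4 N:2
  (− 2 ring H displaced by substituents)
  + I → I:1
  + CH3 → C:1 H:3
Element totals:
  C: 5
  H: 5
  I: 1
  N: 2
Molecular formula: C5H5IN2.
  M = 5(12.011) + 5(1.008) + 126.904 + 2(14.007)
    = 60.055 + 5.040 + 126.904 + 28.014 = 220.013

220.01 g/mol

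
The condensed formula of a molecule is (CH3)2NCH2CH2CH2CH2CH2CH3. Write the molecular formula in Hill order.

Element totals:
  C: 8
  H: 19
  N: 1

C8H19N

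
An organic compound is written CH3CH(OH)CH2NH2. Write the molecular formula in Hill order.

Atom tally by fragment:
  CH3 → C:1 H:3
  CH(OH) → C:1 H:2 O:1
  CH2NH2 → C:1 H:4 N:1
Element totals:
  C: 3
  H: 9
  N: 1
  O: 1

C3H9NO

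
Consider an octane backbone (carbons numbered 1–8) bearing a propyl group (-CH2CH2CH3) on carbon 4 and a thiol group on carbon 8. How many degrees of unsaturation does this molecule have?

Atom tally by fragment:
  CH3 → C:1 H:3
  CH2 → C:1 H:2
  CH2 → C:1 H:2
  CH(CH2CH2CH3) → C:4 H:8
  CH2 → C:1 H:2
  CH2 → C:1 H:2
  CH2 → C:1 H:2
  CH2SH → C:1 H:3 S:1
Element totals:
  C: 11
  H: 24
  S: 1
Molecular formula: C11H24S.
DoU = (2C + 2 + N − H − X) / 2 = (2·11 + 2 + 0 − 24 − 0) / 2 = 0.

0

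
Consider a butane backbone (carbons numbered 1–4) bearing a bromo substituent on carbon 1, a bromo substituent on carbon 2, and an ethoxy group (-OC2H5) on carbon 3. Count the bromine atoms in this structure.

2

Atom tally by fragment:
  BrCH2 → C:1 H:2 Br:1
  CH(Br) → C:1 H:1 Br:1
  CH(OC2H5) → C:3 H:6 O:1
  CH3 → C:1 H:3
Element totals:
  C: 6
  H: 12
  Br: 2
  O: 1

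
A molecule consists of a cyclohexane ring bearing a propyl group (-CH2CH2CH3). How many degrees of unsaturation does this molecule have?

Atom tally by fragment:
  cyclohexane ring core → C:6 H:12
  (− 1 ring H displaced by substituents)
  + CH2CH2CH3 → C:3 H:7
Element totals:
  C: 9
  H: 18
Molecular formula: C9H18.
DoU = (2C + 2 + N − H − X) / 2 = (2·9 + 2 + 0 − 18 − 0) / 2 = 1.

1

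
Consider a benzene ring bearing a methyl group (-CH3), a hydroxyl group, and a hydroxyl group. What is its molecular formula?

C7H8O2

Atom tally by fragment:
  benzene ring core → C:6 H:6
  (− 3 ring H displaced by substituents)
  + CH3 → C:1 H:3
  + OH → O:1 H:1
  + OH → O:1 H:1
Element totals:
  C: 7
  H: 8
  O: 2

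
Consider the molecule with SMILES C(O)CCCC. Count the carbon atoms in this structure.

Atom tally by fragment:
  HOCH2 → C:1 H:3 O:1
  CH2 → C:1 H:2
  CH2 → C:1 H:2
  CH2 → C:1 H:2
  CH3 → C:1 H:3
Element totals:
  C: 5
  H: 12
  O: 1

5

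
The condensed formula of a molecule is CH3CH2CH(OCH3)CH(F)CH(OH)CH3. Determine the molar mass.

Element totals:
  C: 7
  H: 15
  F: 1
  O: 2
Molecular formula: C7H15FO2.
  M = 7(12.011) + 15(1.008) + 18.998 + 2(15.999)
    = 84.077 + 15.120 + 18.998 + 31.998 = 150.193

150.19 g/mol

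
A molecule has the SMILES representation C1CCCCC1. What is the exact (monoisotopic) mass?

84.0939

Atom tally by fragment:
  cyclohexane ring core → C:6 H:12
Element totals:
  C: 6
  H: 12
Molecular formula: C6H12.
  M = 6(12.0) + 12(1.007825)
    = 72.000000 + 12.093900 = 84.093900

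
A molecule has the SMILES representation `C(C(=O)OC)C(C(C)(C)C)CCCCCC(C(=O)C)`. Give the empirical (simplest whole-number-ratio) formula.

C16H30O3

Atom tally by fragment:
  CH3OOCCH2 → C:3 H:5 O:2
  CH(C(CH3)3) → C:5 H:10
  CH2 → C:1 H:2
  CH2 → C:1 H:2
  CH2 → C:1 H:2
  CH2 → C:1 H:2
  CH2 → C:1 H:2
  CH2COCH3 → C:3 H:5 O:1
Element totals:
  C: 16
  H: 30
  O: 3
Molecular formula: C16H30O3.
gcd of subscripts (16, 30, 3) = 1, so the empirical formula equals the molecular formula.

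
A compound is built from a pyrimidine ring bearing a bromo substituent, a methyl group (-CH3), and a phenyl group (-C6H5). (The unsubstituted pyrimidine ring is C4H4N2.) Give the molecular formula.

C11H9BrN2

Atom tally by fragment:
  pyrimidine ring core → C:4 H:4 N:2
  (− 3 ring H displaced by substituents)
  + Br → Br:1
  + CH3 → C:1 H:3
  + C6H5 → C:6 H:5
Element totals:
  C: 11
  H: 9
  Br: 1
  N: 2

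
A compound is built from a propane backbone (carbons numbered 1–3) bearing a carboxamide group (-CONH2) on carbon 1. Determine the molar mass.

87.12 g/mol

Atom tally by fragment:
  H2NOCCH2 → C:2 H:4 O:1 N:1
  CH2 → C:1 H:2
  CH3 → C:1 H:3
Element totals:
  C: 4
  H: 9
  N: 1
  O: 1
Molecular formula: C4H9NO.
  M = 4(12.011) + 9(1.008) + 14.007 + 15.999
    = 48.044 + 9.072 + 14.007 + 15.999 = 87.122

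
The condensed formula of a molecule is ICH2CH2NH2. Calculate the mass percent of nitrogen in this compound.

Atom tally by fragment:
  ICH2 → C:1 H:2 I:1
  CH2NH2 → C:1 H:4 N:1
Element totals:
  C: 2
  H: 6
  I: 1
  N: 1
Molecular formula: C2H6IN.
Molar mass = 170.981 g/mol.
Mass from N: 1 × 14.007 = 14.007 g/mol.
%N = 14.007 / 170.981 × 100 = 8.19%.

8.19%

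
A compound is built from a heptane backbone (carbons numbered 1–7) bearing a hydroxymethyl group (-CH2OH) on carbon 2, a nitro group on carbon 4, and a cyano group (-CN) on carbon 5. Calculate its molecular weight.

Atom tally by fragment:
  CH3 → C:1 H:3
  CH(CH2OH) → C:2 H:4 O:1
  CH2 → C:1 H:2
  CH(NO2) → C:1 H:1 N:1 O:2
  CH(CN) → C:2 H:1 N:1
  CH2 → C:1 H:2
  CH3 → C:1 H:3
Element totals:
  C: 9
  H: 16
  N: 2
  O: 3
Molecular formula: C9H16N2O3.
  M = 9(12.011) + 16(1.008) + 2(14.007) + 3(15.999)
    = 108.099 + 16.128 + 28.014 + 47.997 = 200.238

200.24 g/mol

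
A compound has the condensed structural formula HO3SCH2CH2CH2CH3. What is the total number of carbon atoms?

Element totals:
  C: 4
  H: 10
  O: 3
  S: 1

4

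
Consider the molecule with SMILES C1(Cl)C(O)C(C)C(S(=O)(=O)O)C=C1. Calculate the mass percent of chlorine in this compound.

Atom tally by fragment:
  cyclohexene ring core → C:6 H:10
  (− 4 ring H displaced by substituents)
  + Cl → Cl:1
  + OH → O:1 H:1
  + CH3 → C:1 H:3
  + SO3H → S:1 O:3 H:1
Element totals:
  C: 7
  H: 11
  Cl: 1
  O: 4
  S: 1
Molecular formula: C7H11ClO4S.
Molar mass = 226.671 g/mol.
Mass from Cl: 1 × 35.45 = 35.450 g/mol.
%Cl = 35.450 / 226.671 × 100 = 15.64%.

15.64%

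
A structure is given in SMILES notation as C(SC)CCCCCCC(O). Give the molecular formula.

C9H20OS

Atom tally by fragment:
  CH3SCH2 → C:2 H:5 S:1
  CH2 → C:1 H:2
  CH2 → C:1 H:2
  CH2 → C:1 H:2
  CH2 → C:1 H:2
  CH2 → C:1 H:2
  CH2 → C:1 H:2
  CH2OH → C:1 H:3 O:1
Element totals:
  C: 9
  H: 20
  O: 1
  S: 1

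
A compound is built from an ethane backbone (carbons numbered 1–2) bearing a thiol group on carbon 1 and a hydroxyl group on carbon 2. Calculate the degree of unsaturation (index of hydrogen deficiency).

Atom tally by fragment:
  HSCH2 → C:1 H:3 S:1
  CH2OH → C:1 H:3 O:1
Element totals:
  C: 2
  H: 6
  O: 1
  S: 1
Molecular formula: C2H6OS.
DoU = (2C + 2 + N − H − X) / 2 = (2·2 + 2 + 0 − 6 − 0) / 2 = 0.

0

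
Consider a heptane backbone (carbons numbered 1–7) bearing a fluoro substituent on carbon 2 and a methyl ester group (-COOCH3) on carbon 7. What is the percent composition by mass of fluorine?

10.78%

Atom tally by fragment:
  CH3 → C:1 H:3
  CH(F) → C:1 H:1 F:1
  CH2 → C:1 H:2
  CH2 → C:1 H:2
  CH2 → C:1 H:2
  CH2 → C:1 H:2
  CH2COOCH3 → C:3 H:5 O:2
Element totals:
  C: 9
  H: 17
  F: 1
  O: 2
Molecular formula: C9H17FO2.
Molar mass = 176.231 g/mol.
Mass from F: 1 × 18.998 = 18.998 g/mol.
%F = 18.998 / 176.231 × 100 = 10.78%.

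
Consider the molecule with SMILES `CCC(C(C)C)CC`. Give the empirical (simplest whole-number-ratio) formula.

Atom tally by fragment:
  CH3 → C:1 H:3
  CH2 → C:1 H:2
  CH(CH(CH3)2) → C:4 H:8
  CH2 → C:1 H:2
  CH3 → C:1 H:3
Element totals:
  C: 8
  H: 18
Molecular formula: C8H18.
gcd of subscripts = 2; dividing each by 2:
  C: 8/2 = 4
  H: 18/2 = 9

C4H9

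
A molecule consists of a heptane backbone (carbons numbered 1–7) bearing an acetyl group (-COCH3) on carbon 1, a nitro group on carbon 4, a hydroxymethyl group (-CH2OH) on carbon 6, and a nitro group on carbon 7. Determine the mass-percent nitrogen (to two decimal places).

10.68%

Atom tally by fragment:
  CH3COCH2 → C:3 H:5 O:1
  CH2 → C:1 H:2
  CH2 → C:1 H:2
  CH(NO2) → C:1 H:1 N:1 O:2
  CH2 → C:1 H:2
  CH(CH2OH) → C:2 H:4 O:1
  CH2NO2 → C:1 H:2 N:1 O:2
Element totals:
  C: 10
  H: 18
  N: 2
  O: 6
Molecular formula: C10H18N2O6.
Molar mass = 262.262 g/mol.
Mass from N: 2 × 14.007 = 28.014 g/mol.
%N = 28.014 / 262.262 × 100 = 10.68%.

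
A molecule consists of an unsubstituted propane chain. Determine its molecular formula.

C3H8

Atom tally by fragment:
  CH3 → C:1 H:3
  CH2 → C:1 H:2
  CH3 → C:1 H:3
Element totals:
  C: 3
  H: 8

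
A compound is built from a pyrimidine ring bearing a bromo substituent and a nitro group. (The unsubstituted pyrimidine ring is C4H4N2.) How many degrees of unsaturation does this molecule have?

5

Atom tally by fragment:
  pyrimidine ring core → C:4 H:4 N:2
  (− 2 ring H displaced by substituents)
  + Br → Br:1
  + NO2 → N:1 O:2
Element totals:
  C: 4
  H: 2
  Br: 1
  N: 3
  O: 2
Molecular formula: C4H2BrN3O2.
DoU = (2C + 2 + N − H − X) / 2 = (2·4 + 2 + 3 − 2 − 1) / 2 = 5.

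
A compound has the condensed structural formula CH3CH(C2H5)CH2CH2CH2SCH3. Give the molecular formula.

Atom tally by fragment:
  CH3 → C:1 H:3
  CH(C2H5) → C:3 H:6
  CH2 → C:1 H:2
  CH2 → C:1 H:2
  CH2SCH3 → C:2 H:5 S:1
Element totals:
  C: 8
  H: 18
  S: 1

C8H18S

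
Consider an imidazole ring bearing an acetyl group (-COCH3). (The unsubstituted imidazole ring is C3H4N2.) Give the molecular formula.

C5H6N2O

Atom tally by fragment:
  imidazole ring core → C:3 H:4 N:2
  (− 1 ring H displaced by substituents)
  + COCH3 → C:2 H:3 O:1
Element totals:
  C: 5
  H: 6
  N: 2
  O: 1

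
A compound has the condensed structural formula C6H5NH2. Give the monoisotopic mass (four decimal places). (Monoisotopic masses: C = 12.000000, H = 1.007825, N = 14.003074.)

Element totals:
  C: 6
  H: 7
  N: 1
Molecular formula: C6H7N.
  M = 6(12.0) + 7(1.007825) + 14.003074
    = 72.000000 + 7.054775 + 14.003074 = 93.057849

93.0578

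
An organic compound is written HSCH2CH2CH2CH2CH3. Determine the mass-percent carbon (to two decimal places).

57.63%

Atom tally by fragment:
  HSCH2 → C:1 H:3 S:1
  CH2 → C:1 H:2
  CH2 → C:1 H:2
  CH2 → C:1 H:2
  CH3 → C:1 H:3
Element totals:
  C: 5
  H: 12
  S: 1
Molecular formula: C5H12S.
Molar mass = 104.211 g/mol.
Mass from C: 5 × 12.011 = 60.055 g/mol.
%C = 60.055 / 104.211 × 100 = 57.63%.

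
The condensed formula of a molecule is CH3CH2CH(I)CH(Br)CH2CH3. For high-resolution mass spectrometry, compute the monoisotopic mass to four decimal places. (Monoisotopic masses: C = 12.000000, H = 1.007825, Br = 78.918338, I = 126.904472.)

Element totals:
  C: 6
  H: 12
  Br: 1
  I: 1
Molecular formula: C6H12BrI.
  M = 6(12.0) + 12(1.007825) + 78.918338 + 126.904472
    = 72.000000 + 12.093900 + 78.918338 + 126.904472 = 289.916710

289.9167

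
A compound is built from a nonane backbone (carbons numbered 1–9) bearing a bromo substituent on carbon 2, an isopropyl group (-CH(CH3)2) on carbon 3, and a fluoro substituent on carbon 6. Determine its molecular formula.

Atom tally by fragment:
  CH3 → C:1 H:3
  CH(Br) → C:1 H:1 Br:1
  CH(CH(CH3)2) → C:4 H:8
  CH2 → C:1 H:2
  CH2 → C:1 H:2
  CH(F) → C:1 H:1 F:1
  CH2 → C:1 H:2
  CH2 → C:1 H:2
  CH3 → C:1 H:3
Element totals:
  C: 12
  H: 24
  Br: 1
  F: 1

C12H24BrF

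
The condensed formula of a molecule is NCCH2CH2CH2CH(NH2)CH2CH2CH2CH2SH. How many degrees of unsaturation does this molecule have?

2

Atom tally by fragment:
  NCCH2 → C:2 H:2 N:1
  CH2 → C:1 H:2
  CH2 → C:1 H:2
  CH(NH2) → C:1 H:3 N:1
  CH2 → C:1 H:2
  CH2 → C:1 H:2
  CH2 → C:1 H:2
  CH2SH → C:1 H:3 S:1
Element totals:
  C: 9
  H: 18
  N: 2
  S: 1
Molecular formula: C9H18N2S.
DoU = (2C + 2 + N − H − X) / 2 = (2·9 + 2 + 2 − 18 − 0) / 2 = 2.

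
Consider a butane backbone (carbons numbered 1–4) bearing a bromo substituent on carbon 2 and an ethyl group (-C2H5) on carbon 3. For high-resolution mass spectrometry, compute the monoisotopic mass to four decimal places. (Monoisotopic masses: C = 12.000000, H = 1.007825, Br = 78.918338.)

Atom tally by fragment:
  CH3 → C:1 H:3
  CH(Br) → C:1 H:1 Br:1
  CH(C2H5) → C:3 H:6
  CH3 → C:1 H:3
Element totals:
  C: 6
  H: 13
  Br: 1
Molecular formula: C6H13Br.
  M = 6(12.0) + 13(1.007825) + 78.918338
    = 72.000000 + 13.101725 + 78.918338 = 164.020063

164.0201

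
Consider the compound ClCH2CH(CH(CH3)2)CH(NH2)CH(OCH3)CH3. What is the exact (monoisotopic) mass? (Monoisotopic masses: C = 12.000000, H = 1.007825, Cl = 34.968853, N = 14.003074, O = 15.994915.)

193.1233

Atom tally by fragment:
  ClCH2 → C:1 H:2 Cl:1
  CH(CH(CH3)2) → C:4 H:8
  CH(NH2) → C:1 H:3 N:1
  CH(OCH3) → C:2 H:4 O:1
  CH3 → C:1 H:3
Element totals:
  C: 9
  H: 20
  Cl: 1
  N: 1
  O: 1
Molecular formula: C9H20ClNO.
  M = 9(12.0) + 20(1.007825) + 34.968853 + 14.003074 + 15.994915
    = 108.000000 + 20.156500 + 34.968853 + 14.003074 + 15.994915 = 193.123342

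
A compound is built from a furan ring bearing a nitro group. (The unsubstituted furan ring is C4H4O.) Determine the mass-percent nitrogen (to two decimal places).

Atom tally by fragment:
  furan ring core → C:4 H:4 O:1
  (− 1 ring H displaced by substituents)
  + NO2 → N:1 O:2
Element totals:
  C: 4
  H: 3
  N: 1
  O: 3
Molecular formula: C4H3NO3.
Molar mass = 113.072 g/mol.
Mass from N: 1 × 14.007 = 14.007 g/mol.
%N = 14.007 / 113.072 × 100 = 12.39%.

12.39%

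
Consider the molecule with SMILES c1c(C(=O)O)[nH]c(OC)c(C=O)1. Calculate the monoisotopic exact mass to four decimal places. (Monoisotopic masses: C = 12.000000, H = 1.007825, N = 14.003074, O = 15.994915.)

Atom tally by fragment:
  pyrrole ring core → C:4 H:5 N:1
  (− 3 ring H displaced by substituents)
  + COOH → C:1 H:1 O:2
  + OCH3 → C:1 H:3 O:1
  + CHO → C:1 H:1 O:1
Element totals:
  C: 7
  H: 7
  N: 1
  O: 4
Molecular formula: C7H7NO4.
  M = 7(12.0) + 7(1.007825) + 14.003074 + 4(15.994915)
    = 84.000000 + 7.054775 + 14.003074 + 63.979660 = 169.037509

169.0375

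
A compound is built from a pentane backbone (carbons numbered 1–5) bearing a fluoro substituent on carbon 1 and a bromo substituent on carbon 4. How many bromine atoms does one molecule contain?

1

Atom tally by fragment:
  FCH2 → C:1 H:2 F:1
  CH2 → C:1 H:2
  CH2 → C:1 H:2
  CH(Br) → C:1 H:1 Br:1
  CH3 → C:1 H:3
Element totals:
  C: 5
  H: 10
  Br: 1
  F: 1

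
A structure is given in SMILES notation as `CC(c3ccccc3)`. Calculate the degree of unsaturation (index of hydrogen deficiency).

Atom tally by fragment:
  CH3 → C:1 H:3
  CH2C6H5 → C:7 H:7
Element totals:
  C: 8
  H: 10
Molecular formula: C8H10.
DoU = (2C + 2 + N − H − X) / 2 = (2·8 + 2 + 0 − 10 − 0) / 2 = 4.

4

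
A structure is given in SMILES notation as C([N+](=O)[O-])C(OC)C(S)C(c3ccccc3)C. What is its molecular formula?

Atom tally by fragment:
  O2NCH2 → C:1 H:2 N:1 O:2
  CH(OCH3) → C:2 H:4 O:1
  CH(SH) → C:1 H:2 S:1
  CH(C6H5) → C:7 H:6
  CH3 → C:1 H:3
Element totals:
  C: 12
  H: 17
  N: 1
  O: 3
  S: 1

C12H17NO3S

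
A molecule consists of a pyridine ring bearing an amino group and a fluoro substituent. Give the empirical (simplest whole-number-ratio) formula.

C5H5FN2

Atom tally by fragment:
  pyridine ring core → C:5 H:5 N:1
  (− 2 ring H displaced by substituents)
  + NH2 → N:1 H:2
  + F → F:1
Element totals:
  C: 5
  H: 5
  F: 1
  N: 2
Molecular formula: C5H5FN2.
gcd of subscripts (5, 1, 5, 2) = 1, so the empirical formula equals the molecular formula.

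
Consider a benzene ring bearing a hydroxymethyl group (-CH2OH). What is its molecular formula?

C7H8O

Atom tally by fragment:
  benzene ring core → C:6 H:6
  (− 1 ring H displaced by substituents)
  + CH2OH → C:1 H:3 O:1
Element totals:
  C: 7
  H: 8
  O: 1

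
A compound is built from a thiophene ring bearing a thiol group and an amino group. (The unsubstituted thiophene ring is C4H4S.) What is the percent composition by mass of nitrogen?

Atom tally by fragment:
  thiophene ring core → C:4 H:4 S:1
  (− 2 ring H displaced by substituents)
  + SH → S:1 H:1
  + NH2 → N:1 H:2
Element totals:
  C: 4
  H: 5
  N: 1
  S: 2
Molecular formula: C4H5NS2.
Molar mass = 131.211 g/mol.
Mass from N: 1 × 14.007 = 14.007 g/mol.
%N = 14.007 / 131.211 × 100 = 10.68%.

10.68%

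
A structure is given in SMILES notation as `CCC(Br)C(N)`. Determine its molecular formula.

Atom tally by fragment:
  CH3 → C:1 H:3
  CH2 → C:1 H:2
  CH(Br) → C:1 H:1 Br:1
  CH2NH2 → C:1 H:4 N:1
Element totals:
  C: 4
  H: 10
  Br: 1
  N: 1

C4H10BrN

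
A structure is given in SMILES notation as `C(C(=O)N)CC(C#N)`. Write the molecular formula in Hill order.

Atom tally by fragment:
  H2NOCCH2 → C:2 H:4 O:1 N:1
  CH2 → C:1 H:2
  CH2CN → C:2 H:2 N:1
Element totals:
  C: 5
  H: 8
  N: 2
  O: 1

C5H8N2O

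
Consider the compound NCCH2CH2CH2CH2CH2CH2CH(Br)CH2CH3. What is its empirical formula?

Atom tally by fragment:
  NCCH2 → C:2 H:2 N:1
  CH2 → C:1 H:2
  CH2 → C:1 H:2
  CH2 → C:1 H:2
  CH2 → C:1 H:2
  CH2 → C:1 H:2
  CH(Br) → C:1 H:1 Br:1
  CH2 → C:1 H:2
  CH3 → C:1 H:3
Element totals:
  C: 10
  H: 18
  Br: 1
  N: 1
Molecular formula: C10H18BrN.
gcd of subscripts (1, 10, 18, 1) = 1, so the empirical formula equals the molecular formula.

C10H18BrN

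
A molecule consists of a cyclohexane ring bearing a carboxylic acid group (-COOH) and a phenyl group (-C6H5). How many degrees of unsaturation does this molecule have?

6

Atom tally by fragment:
  cyclohexane ring core → C:6 H:12
  (− 2 ring H displaced by substituents)
  + COOH → C:1 H:1 O:2
  + C6H5 → C:6 H:5
Element totals:
  C: 13
  H: 16
  O: 2
Molecular formula: C13H16O2.
DoU = (2C + 2 + N − H − X) / 2 = (2·13 + 2 + 0 − 16 − 0) / 2 = 6.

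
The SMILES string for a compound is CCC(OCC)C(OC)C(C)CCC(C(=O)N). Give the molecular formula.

C13H27NO3

Atom tally by fragment:
  CH3 → C:1 H:3
  CH2 → C:1 H:2
  CH(OC2H5) → C:3 H:6 O:1
  CH(OCH3) → C:2 H:4 O:1
  CH(CH3) → C:2 H:4
  CH2 → C:1 H:2
  CH2 → C:1 H:2
  CH2CONH2 → C:2 H:4 O:1 N:1
Element totals:
  C: 13
  H: 27
  N: 1
  O: 3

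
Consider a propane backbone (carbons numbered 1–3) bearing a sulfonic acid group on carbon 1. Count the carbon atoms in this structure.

Atom tally by fragment:
  HO3SCH2 → C:1 H:3 S:1 O:3
  CH2 → C:1 H:2
  CH3 → C:1 H:3
Element totals:
  C: 3
  H: 8
  O: 3
  S: 1

3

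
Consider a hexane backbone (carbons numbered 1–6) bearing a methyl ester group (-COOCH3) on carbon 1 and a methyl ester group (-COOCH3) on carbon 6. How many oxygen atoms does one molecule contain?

4

Atom tally by fragment:
  CH3OOCCH2 → C:3 H:5 O:2
  CH2 → C:1 H:2
  CH2 → C:1 H:2
  CH2 → C:1 H:2
  CH2 → C:1 H:2
  CH2COOCH3 → C:3 H:5 O:2
Element totals:
  C: 10
  H: 18
  O: 4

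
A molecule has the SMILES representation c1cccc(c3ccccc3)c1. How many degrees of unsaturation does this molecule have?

8

Atom tally by fragment:
  benzene ring core → C:6 H:6
  (− 1 ring H displaced by substituents)
  + C6H5 → C:6 H:5
Element totals:
  C: 12
  H: 10
Molecular formula: C12H10.
DoU = (2C + 2 + N − H − X) / 2 = (2·12 + 2 + 0 − 10 − 0) / 2 = 8.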